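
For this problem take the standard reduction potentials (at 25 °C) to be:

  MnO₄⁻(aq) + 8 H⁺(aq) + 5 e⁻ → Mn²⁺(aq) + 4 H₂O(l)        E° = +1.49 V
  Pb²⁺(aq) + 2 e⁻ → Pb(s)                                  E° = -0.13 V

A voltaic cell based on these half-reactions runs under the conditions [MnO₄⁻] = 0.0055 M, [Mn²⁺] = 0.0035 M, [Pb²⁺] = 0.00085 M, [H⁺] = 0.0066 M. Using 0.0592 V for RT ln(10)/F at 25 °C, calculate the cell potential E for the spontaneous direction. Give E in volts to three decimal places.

+1.507 V

MnO₄⁻/Mn²⁺ is the cathode (higher E°), Pb²⁺/Pb the anode: E°cell = +1.49 − (-0.13) = +1.62 V, n = 10.
Overall: 2 MnO₄⁻(aq) + 16 H⁺(aq) + 5 Pb(s) → 2 Mn²⁺(aq) + 8 H₂O(l) + 5 Pb²⁺(aq)
Q = [Mn²⁺]^2·[Pb²⁺]^5 / ([MnO₄⁻]^2·[H⁺]^16); log Q = 19.142.
E = E° − (0.0592/n) log Q = +1.62 − (0.0592/10)(19.142) = +1.507 V.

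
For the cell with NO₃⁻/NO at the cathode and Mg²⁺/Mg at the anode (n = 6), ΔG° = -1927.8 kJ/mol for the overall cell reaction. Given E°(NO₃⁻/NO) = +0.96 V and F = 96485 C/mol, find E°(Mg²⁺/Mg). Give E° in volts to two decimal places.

E°cell = −ΔG°/(nF) = −(-1927.8×10³)/((6)(96485)) = +3.330 V.
Since NO₃⁻/NO is the cathode and Mg²⁺/Mg the anode, E°cell = E°(NO₃⁻/NO) − E°(Mg²⁺/Mg).
So E°(Mg²⁺/Mg) = E°(NO₃⁻/NO) − E°cell = (+0.96) − (+3.330) = -2.37 V.

-2.37 V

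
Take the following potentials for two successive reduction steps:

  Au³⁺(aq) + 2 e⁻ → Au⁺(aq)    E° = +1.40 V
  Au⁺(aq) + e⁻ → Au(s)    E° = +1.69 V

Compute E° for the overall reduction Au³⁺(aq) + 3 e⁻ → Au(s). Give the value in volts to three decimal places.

+1.497 V

Standard free energies of sequential steps add: ΔG°₃ = ΔG°₁ + ΔG°₂, so n₃E°₃ = n₁E°₁ + n₂E°₂.
E°₃ = (2×+1.40 + 1×+1.69) / 3 = (+4.490) / 3 = +1.497 V.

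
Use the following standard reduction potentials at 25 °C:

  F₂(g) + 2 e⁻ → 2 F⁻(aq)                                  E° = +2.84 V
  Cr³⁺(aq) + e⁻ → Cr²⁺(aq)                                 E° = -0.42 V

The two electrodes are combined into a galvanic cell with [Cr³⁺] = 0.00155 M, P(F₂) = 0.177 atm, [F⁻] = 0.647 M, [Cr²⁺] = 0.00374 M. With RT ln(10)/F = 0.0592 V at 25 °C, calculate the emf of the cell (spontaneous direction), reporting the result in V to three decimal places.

+3.272 V

F₂/F⁻ is the cathode (higher E°), Cr³⁺/Cr²⁺ the anode: E°cell = +2.84 − (-0.42) = +3.26 V, n = 2.
Overall: F₂(g) + 2 Cr²⁺(aq) → 2 F⁻(aq) + 2 Cr³⁺(aq)
Q = [F⁻]^2·[Cr³⁺]^2 / (P(F₂)·[Cr²⁺]^2); log Q = -0.391.
E = E° − (0.0592/n) log Q = +3.26 − (0.0592/2)(-0.391) = +3.272 V.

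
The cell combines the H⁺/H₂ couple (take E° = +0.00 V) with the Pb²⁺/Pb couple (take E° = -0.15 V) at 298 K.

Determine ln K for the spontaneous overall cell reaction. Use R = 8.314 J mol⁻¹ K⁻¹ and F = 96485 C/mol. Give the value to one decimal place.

Cathode: H⁺/H₂; anode: Pb²⁺/Pb. E°cell = (+0.00) − (-0.15) = +0.15 V, with n = 2.
ΔG° = −nFE° = −RT ln K, so ln K = nFE°/(RT) = (2)(96485)(+0.15) / ((8.314)(298)) = 11.683.

11.7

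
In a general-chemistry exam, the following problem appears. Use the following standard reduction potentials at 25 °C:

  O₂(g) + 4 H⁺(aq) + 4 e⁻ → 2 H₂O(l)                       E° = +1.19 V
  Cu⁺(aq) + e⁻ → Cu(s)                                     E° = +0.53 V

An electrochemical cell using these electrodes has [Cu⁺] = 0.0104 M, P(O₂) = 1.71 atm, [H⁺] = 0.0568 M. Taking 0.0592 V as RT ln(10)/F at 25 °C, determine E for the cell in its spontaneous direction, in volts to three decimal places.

O₂/H₂O is the cathode (higher E°), Cu⁺/Cu the anode: E°cell = +1.19 − (+0.53) = +0.66 V, n = 4.
Overall: O₂(g) + 4 H⁺(aq) + 4 Cu(s) → 2 H₂O(l) + 4 Cu⁺(aq)
Q = [Cu⁺]^4 / (P(O₂)·[H⁺]^4); log Q = -3.182.
E = E° − (0.0592/n) log Q = +0.66 − (0.0592/4)(-3.182) = +0.707 V.

+0.707 V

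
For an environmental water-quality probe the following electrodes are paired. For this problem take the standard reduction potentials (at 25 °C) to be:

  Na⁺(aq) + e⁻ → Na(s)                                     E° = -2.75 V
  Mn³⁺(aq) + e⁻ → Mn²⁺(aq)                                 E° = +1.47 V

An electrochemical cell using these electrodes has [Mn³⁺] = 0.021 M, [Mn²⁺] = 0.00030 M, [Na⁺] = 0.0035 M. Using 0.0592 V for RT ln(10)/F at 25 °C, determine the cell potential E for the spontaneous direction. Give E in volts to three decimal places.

+4.475 V

Mn³⁺/Mn²⁺ is the cathode (higher E°), Na⁺/Na the anode: E°cell = +1.47 − (-2.75) = +4.22 V, n = 1.
Overall: Mn³⁺(aq) + Na(s) → Mn²⁺(aq) + Na⁺(aq)
Q = [Mn²⁺]·[Na⁺] / ([Mn³⁺]); log Q = -4.301.
E = E° − (0.0592/n) log Q = +4.22 − (0.0592/1)(-4.301) = +4.475 V.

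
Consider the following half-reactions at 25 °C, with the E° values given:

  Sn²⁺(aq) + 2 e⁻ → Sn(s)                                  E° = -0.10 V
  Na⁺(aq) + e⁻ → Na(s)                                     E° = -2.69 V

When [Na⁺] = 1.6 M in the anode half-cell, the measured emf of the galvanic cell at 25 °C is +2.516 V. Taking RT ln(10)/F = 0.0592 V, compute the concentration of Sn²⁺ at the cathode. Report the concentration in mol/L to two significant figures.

Sn²⁺/Sn is the cathode, Na⁺/Na the anode: E°cell = +2.59 V, n = 2.
Overall reaction: Sn²⁺(aq) + 2 Na(s) → Sn(s) + 2 Na⁺(aq); Q = [Na⁺]^2/[Sn²⁺]^1.
From E = E° − (0.0592/n) log Q: log Q = (E° − E)·n/0.0592 = (+2.59 − (+2.516))·2/0.0592 = 2.5000.
So 1·log[Sn²⁺] = 2·log(1.6) − log Q = 0.4082 − (2.5000) = -2.0918; [Sn²⁺] = 10^(-2.0918) ≈ 0.0081 M.

0.0081 M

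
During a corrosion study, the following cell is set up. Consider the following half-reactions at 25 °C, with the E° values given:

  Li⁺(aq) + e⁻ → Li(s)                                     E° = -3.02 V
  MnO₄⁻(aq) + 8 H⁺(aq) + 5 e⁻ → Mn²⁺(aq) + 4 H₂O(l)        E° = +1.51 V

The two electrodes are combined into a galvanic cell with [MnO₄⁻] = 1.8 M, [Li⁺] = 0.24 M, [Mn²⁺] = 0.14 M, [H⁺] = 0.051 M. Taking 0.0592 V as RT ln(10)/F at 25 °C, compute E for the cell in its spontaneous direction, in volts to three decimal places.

+4.457 V

MnO₄⁻/Mn²⁺ is the cathode (higher E°), Li⁺/Li the anode: E°cell = +1.51 − (-3.02) = +4.53 V, n = 5.
Overall: MnO₄⁻(aq) + 8 H⁺(aq) + 5 Li(s) → Mn²⁺(aq) + 4 H₂O(l) + 5 Li⁺(aq)
Q = [Mn²⁺]·[Li⁺]^5 / ([MnO₄⁻]·[H⁺]^8); log Q = 6.131.
E = E° − (0.0592/n) log Q = +4.53 − (0.0592/5)(6.131) = +4.457 V.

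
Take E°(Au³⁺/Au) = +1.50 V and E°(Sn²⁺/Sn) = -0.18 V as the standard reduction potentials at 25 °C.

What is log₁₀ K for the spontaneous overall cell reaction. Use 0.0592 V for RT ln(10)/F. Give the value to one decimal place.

170.3

Cathode: Au³⁺/Au; anode: Sn²⁺/Sn. E°cell = +1.68 V, n = 6.
log K = nE°cell / 0.0592 = (6)(+1.68) / 0.0592 = 170.3.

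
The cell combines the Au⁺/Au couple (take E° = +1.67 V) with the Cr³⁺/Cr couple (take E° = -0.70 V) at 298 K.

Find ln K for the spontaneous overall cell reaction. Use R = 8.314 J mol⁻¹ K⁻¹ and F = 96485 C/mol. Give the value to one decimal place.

276.9

Cathode: Au⁺/Au; anode: Cr³⁺/Cr. E°cell = (+1.67) − (-0.70) = +2.37 V, with n = 3.
ΔG° = −nFE° = −RT ln K, so ln K = nFE°/(RT) = (3)(96485)(+2.37) / ((8.314)(298)) = 276.887.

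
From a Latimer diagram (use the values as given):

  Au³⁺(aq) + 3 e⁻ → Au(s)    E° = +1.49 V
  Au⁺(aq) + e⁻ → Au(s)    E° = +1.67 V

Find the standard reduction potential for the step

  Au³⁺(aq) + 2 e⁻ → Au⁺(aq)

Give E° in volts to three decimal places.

Sequential free energies add, so n₃E°₃ = n₁E°₁ + n₂E°₂.
With n₃ = 3, and the known step contributing 1×(+1.67) V, the unknown satisfies 2·E° = 3×(+1.49) − 1×(+1.67) = +2.800.
E° = +2.800 / 2 = +1.400 V.

+1.400 V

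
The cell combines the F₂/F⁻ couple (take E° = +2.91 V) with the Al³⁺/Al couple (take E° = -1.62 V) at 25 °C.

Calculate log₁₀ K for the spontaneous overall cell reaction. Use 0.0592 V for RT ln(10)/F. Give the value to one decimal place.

459.1

Cathode: F₂/F⁻; anode: Al³⁺/Al. E°cell = +4.53 V, n = 6.
log K = nE°cell / 0.0592 = (6)(+4.53) / 0.0592 = 459.1.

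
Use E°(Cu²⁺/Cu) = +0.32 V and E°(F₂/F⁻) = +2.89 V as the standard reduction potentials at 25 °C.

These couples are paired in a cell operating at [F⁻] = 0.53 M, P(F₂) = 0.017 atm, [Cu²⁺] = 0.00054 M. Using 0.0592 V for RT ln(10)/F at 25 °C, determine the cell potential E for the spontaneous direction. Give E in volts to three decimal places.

+2.631 V

F₂/F⁻ is the cathode (higher E°), Cu²⁺/Cu the anode: E°cell = +2.89 − (+0.32) = +2.57 V, n = 2.
Overall: F₂(g) + Cu(s) → 2 F⁻(aq) + Cu²⁺(aq)
Q = [F⁻]^2·[Cu²⁺] / (P(F₂)); log Q = -2.050.
E = E° − (0.0592/n) log Q = +2.57 − (0.0592/2)(-2.050) = +2.631 V.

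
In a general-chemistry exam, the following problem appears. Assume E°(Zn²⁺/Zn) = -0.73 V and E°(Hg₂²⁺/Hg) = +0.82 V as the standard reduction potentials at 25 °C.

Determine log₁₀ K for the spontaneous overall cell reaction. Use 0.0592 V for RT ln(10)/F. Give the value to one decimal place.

52.4

Cathode: Hg₂²⁺/Hg; anode: Zn²⁺/Zn. E°cell = +1.55 V, n = 2.
log K = nE°cell / 0.0592 = (2)(+1.55) / 0.0592 = 52.4.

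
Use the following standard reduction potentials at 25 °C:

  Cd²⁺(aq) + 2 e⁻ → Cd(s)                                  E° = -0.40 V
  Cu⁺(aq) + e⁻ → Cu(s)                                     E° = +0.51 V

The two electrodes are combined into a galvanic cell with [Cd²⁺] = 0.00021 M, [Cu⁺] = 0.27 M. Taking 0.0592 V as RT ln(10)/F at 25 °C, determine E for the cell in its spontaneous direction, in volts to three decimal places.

+0.985 V

Cu⁺/Cu is the cathode (higher E°), Cd²⁺/Cd the anode: E°cell = +0.51 − (-0.40) = +0.91 V, n = 2.
Overall: 2 Cu⁺(aq) + Cd(s) → 2 Cu(s) + Cd²⁺(aq)
Q = [Cd²⁺] / ([Cu⁺]^2); log Q = -2.541.
E = E° − (0.0592/n) log Q = +0.91 − (0.0592/2)(-2.541) = +0.985 V.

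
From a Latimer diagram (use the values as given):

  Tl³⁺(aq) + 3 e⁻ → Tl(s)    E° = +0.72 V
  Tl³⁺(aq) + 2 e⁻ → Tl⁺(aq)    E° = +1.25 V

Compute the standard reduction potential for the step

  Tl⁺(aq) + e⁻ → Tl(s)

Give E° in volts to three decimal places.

Sequential free energies add, so n₃E°₃ = n₁E°₁ + n₂E°₂.
With n₃ = 3, and the known step contributing 2×(+1.25) V, the unknown satisfies 1·E° = 3×(+0.72) − 2×(+1.25) = -0.340.
E° = -0.340 / 1 = -0.340 V.

-0.340 V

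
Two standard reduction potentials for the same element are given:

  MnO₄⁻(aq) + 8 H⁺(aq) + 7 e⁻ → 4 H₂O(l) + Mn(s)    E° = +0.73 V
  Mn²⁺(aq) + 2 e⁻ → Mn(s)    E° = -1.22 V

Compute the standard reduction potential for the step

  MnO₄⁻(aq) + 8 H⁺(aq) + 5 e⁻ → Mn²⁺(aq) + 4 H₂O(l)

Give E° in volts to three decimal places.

+1.510 V

Sequential free energies add, so n₃E°₃ = n₁E°₁ + n₂E°₂.
With n₃ = 7, and the known step contributing 2×(-1.22) V, the unknown satisfies 5·E° = 7×(+0.73) − 2×(-1.22) = +7.550.
E° = +7.550 / 5 = +1.510 V.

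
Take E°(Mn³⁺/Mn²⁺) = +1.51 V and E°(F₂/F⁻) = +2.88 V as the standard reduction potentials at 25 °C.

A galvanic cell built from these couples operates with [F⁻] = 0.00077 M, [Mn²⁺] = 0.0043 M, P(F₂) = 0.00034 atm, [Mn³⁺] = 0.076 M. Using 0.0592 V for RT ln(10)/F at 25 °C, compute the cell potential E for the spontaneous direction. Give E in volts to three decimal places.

+1.378 V

F₂/F⁻ is the cathode (higher E°), Mn³⁺/Mn²⁺ the anode: E°cell = +2.88 − (+1.51) = +1.37 V, n = 2.
Overall: F₂(g) + 2 Mn²⁺(aq) → 2 F⁻(aq) + 2 Mn³⁺(aq)
Q = [F⁻]^2·[Mn³⁺]^2 / (P(F₂)·[Mn²⁺]^2); log Q = -0.264.
E = E° − (0.0592/n) log Q = +1.37 − (0.0592/2)(-0.264) = +1.378 V.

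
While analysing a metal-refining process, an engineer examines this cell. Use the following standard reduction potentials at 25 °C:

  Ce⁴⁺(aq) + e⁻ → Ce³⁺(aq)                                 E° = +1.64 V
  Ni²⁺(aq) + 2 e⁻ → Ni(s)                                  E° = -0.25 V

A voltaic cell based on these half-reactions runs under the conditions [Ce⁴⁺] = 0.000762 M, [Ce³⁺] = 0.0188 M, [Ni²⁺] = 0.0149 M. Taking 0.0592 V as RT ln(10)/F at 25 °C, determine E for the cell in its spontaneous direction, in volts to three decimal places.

+1.862 V

Ce⁴⁺/Ce³⁺ is the cathode (higher E°), Ni²⁺/Ni the anode: E°cell = +1.64 − (-0.25) = +1.89 V, n = 2.
Overall: 2 Ce⁴⁺(aq) + Ni(s) → 2 Ce³⁺(aq) + Ni²⁺(aq)
Q = [Ce³⁺]^2·[Ni²⁺] / ([Ce⁴⁺]^2); log Q = 0.958.
E = E° − (0.0592/n) log Q = +1.89 − (0.0592/2)(0.958) = +1.862 V.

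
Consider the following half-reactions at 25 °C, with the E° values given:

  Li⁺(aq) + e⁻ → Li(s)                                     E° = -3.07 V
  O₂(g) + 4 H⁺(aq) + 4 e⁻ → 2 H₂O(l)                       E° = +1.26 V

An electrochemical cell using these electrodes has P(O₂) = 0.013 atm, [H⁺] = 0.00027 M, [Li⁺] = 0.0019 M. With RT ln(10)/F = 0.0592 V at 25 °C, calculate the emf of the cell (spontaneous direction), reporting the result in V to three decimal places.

+4.252 V

O₂/H₂O is the cathode (higher E°), Li⁺/Li the anode: E°cell = +1.26 − (-3.07) = +4.33 V, n = 4.
Overall: O₂(g) + 4 H⁺(aq) + 4 Li(s) → 2 H₂O(l) + 4 Li⁺(aq)
Q = [Li⁺]^4 / (P(O₂)·[H⁺]^4); log Q = 5.276.
E = E° − (0.0592/n) log Q = +4.33 − (0.0592/4)(5.276) = +4.252 V.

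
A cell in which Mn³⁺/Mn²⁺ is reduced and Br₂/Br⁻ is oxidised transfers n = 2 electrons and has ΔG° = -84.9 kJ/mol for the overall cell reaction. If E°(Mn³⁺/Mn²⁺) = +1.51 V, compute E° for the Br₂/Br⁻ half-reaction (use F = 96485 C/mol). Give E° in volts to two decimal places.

E°cell = −ΔG°/(nF) = −(-84.9×10³)/((2)(96485)) = +0.440 V.
Since Mn³⁺/Mn²⁺ is the cathode and Br₂/Br⁻ the anode, E°cell = E°(Mn³⁺/Mn²⁺) − E°(Br₂/Br⁻).
So E°(Br₂/Br⁻) = E°(Mn³⁺/Mn²⁺) − E°cell = (+1.51) − (+0.440) = +1.07 V.

+1.07 V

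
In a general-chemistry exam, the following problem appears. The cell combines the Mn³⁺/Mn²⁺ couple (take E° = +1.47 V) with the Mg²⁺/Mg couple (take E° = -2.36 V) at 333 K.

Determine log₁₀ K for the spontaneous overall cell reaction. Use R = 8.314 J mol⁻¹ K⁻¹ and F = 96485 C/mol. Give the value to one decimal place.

115.9

Cathode: Mn³⁺/Mn²⁺; anode: Mg²⁺/Mg. E°cell = (+1.47) − (-2.36) = +3.83 V, with n = 2.
ΔG° = −nFE° = −RT ln K, so ln K = nFE°/(RT) = (2)(96485)(+3.83) / ((8.314)(333)) = 266.953.
log₁₀ K = 266.953 / ln 10 = 115.9.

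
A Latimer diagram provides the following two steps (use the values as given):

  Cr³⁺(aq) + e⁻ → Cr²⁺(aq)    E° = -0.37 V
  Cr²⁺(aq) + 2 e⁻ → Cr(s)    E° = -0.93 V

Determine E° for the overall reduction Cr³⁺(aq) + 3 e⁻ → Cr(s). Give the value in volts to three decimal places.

-0.743 V

Standard free energies of sequential steps add: ΔG°₃ = ΔG°₁ + ΔG°₂, so n₃E°₃ = n₁E°₁ + n₂E°₂.
E°₃ = (1×-0.37 + 2×-0.93) / 3 = (-2.230) / 3 = -0.743 V.
Simply averaging or adding the two E° values would be wrong; the electron-weighted sum is required.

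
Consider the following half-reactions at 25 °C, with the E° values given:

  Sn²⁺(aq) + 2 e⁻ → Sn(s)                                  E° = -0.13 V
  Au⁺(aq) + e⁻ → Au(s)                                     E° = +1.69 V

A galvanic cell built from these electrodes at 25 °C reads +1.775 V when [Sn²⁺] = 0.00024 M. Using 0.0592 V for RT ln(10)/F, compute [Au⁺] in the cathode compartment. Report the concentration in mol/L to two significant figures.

0.0027 M

Au⁺/Au is the cathode, Sn²⁺/Sn the anode: E°cell = +1.82 V, n = 2.
Overall reaction: 2 Au⁺(aq) + Sn(s) → 2 Au(s) + Sn²⁺(aq); Q = [Sn²⁺]^1/[Au⁺]^2.
From E = E° − (0.0592/n) log Q: log Q = (E° − E)·n/0.0592 = (+1.82 − (+1.775))·2/0.0592 = 1.5203.
So 2·log[Au⁺] = 1·log(0.00024) − log Q = -3.6198 − (1.5203) = -5.1401; log[Au⁺] = -5.1401 / 2 = -2.5701; [Au⁺] = 10^(-2.5701) ≈ 0.0027 M.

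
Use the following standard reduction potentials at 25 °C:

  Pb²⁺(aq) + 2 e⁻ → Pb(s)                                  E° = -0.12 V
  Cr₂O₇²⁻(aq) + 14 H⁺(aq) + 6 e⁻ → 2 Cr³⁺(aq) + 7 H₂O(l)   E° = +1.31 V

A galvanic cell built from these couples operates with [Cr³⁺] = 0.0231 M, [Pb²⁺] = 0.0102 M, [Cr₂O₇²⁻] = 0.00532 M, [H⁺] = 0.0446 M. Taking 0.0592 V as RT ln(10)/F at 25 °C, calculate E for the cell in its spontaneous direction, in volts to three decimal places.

Cr₂O₇²⁻/Cr³⁺ is the cathode (higher E°), Pb²⁺/Pb the anode: E°cell = +1.31 − (-0.12) = +1.43 V, n = 6.
Overall: Cr₂O₇²⁻(aq) + 14 H⁺(aq) + 3 Pb(s) → 2 Cr³⁺(aq) + 7 H₂O(l) + 3 Pb²⁺(aq)
Q = [Cr³⁺]^2·[Pb²⁺]^3 / ([Cr₂O₇²⁻]·[H⁺]^14); log Q = 11.936.
E = E° − (0.0592/n) log Q = +1.43 − (0.0592/6)(11.936) = +1.312 V.

+1.312 V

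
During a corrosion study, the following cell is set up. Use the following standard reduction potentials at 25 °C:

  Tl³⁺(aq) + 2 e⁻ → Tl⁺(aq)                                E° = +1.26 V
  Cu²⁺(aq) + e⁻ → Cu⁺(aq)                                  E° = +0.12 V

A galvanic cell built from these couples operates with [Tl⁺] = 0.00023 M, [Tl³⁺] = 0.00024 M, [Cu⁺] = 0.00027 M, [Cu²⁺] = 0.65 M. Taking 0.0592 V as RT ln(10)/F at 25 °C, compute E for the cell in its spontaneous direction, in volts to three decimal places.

Tl³⁺/Tl⁺ is the cathode (higher E°), Cu²⁺/Cu⁺ the anode: E°cell = +1.26 − (+0.12) = +1.14 V, n = 2.
Overall: Tl³⁺(aq) + 2 Cu⁺(aq) → Tl⁺(aq) + 2 Cu²⁺(aq)
Q = [Tl⁺]·[Cu²⁺]^2 / ([Tl³⁺]·[Cu⁺]^2); log Q = 6.745.
E = E° − (0.0592/n) log Q = +1.14 − (0.0592/2)(6.745) = +0.940 V.

+0.940 V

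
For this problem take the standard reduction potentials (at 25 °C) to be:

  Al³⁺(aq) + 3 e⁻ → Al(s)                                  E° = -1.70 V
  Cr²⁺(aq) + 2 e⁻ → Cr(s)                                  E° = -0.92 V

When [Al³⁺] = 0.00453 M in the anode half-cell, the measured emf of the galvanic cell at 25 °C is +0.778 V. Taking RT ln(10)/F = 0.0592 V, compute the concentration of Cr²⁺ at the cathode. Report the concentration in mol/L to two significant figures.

Cr²⁺/Cr is the cathode, Al³⁺/Al the anode: E°cell = +0.78 V, n = 6.
Overall reaction: 3 Cr²⁺(aq) + 2 Al(s) → 3 Cr(s) + 2 Al³⁺(aq); Q = [Al³⁺]^2/[Cr²⁺]^3.
From E = E° − (0.0592/n) log Q: log Q = (E° − E)·n/0.0592 = (+0.78 − (+0.778))·6/0.0592 = 0.2027.
So 3·log[Cr²⁺] = 2·log(0.00453) − log Q = -4.6878 − (0.2027) = -4.8905; log[Cr²⁺] = -4.8905 / 3 = -1.6302; [Cr²⁺] = 10^(-1.6302) ≈ 0.023 M.

0.023 M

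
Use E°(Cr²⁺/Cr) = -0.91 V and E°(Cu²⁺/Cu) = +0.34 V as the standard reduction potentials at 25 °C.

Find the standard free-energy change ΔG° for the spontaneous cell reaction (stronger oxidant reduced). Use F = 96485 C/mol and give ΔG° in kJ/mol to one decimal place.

Cu²⁺/Cu (E° = +0.34 V) is the cathode; Cr²⁺/Cr (E° = -0.91 V) is the anode, so E°cell = +1.25 V.
Balancing electrons gives n = 2 (lcm of 2 and 2).
ΔG° = −nFE° = −(2)(96485)(+1.25) = -241,212 J = -241.2 kJ/mol.

-241.2 kJ/mol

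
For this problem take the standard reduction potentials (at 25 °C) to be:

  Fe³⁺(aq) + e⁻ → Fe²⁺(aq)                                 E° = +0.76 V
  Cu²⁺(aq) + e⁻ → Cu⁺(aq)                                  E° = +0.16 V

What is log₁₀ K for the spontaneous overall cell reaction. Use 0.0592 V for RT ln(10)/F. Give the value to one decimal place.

10.1

Cathode: Fe³⁺/Fe²⁺; anode: Cu²⁺/Cu⁺. E°cell = +0.60 V, n = 1.
log K = nE°cell / 0.0592 = (1)(+0.60) / 0.0592 = 10.1.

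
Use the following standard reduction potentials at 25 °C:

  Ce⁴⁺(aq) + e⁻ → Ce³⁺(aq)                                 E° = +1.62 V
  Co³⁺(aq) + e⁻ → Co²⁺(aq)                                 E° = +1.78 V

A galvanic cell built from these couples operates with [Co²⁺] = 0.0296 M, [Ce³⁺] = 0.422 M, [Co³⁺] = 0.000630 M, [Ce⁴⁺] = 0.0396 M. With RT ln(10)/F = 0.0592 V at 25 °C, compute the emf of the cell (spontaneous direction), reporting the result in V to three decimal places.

Co³⁺/Co²⁺ is the cathode (higher E°), Ce⁴⁺/Ce³⁺ the anode: E°cell = +1.78 − (+1.62) = +0.16 V, n = 1.
Overall: Co³⁺(aq) + Ce³⁺(aq) → Co²⁺(aq) + Ce⁴⁺(aq)
Q = [Co²⁺]·[Ce⁴⁺] / ([Co³⁺]·[Ce³⁺]); log Q = 0.644.
E = E° − (0.0592/n) log Q = +0.16 − (0.0592/1)(0.644) = +0.122 V.

+0.122 V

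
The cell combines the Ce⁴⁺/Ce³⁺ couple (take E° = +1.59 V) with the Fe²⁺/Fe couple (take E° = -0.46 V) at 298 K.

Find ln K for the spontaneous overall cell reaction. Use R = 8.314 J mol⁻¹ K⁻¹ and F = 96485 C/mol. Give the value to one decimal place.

Cathode: Ce⁴⁺/Ce³⁺; anode: Fe²⁺/Fe. E°cell = (+1.59) − (-0.46) = +2.05 V, with n = 2.
ΔG° = −nFE° = −RT ln K, so ln K = nFE°/(RT) = (2)(96485)(+2.05) / ((8.314)(298)) = 159.668.

159.7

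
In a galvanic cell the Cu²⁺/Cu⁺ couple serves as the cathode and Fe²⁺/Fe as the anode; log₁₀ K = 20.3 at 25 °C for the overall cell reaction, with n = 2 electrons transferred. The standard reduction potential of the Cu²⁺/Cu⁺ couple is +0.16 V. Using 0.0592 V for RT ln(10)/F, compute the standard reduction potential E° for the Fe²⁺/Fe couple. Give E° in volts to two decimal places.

E°cell = (0.0592/n)·log K = (0.0592/2)(20.3) = +0.601 V.
Since Cu²⁺/Cu⁺ is the cathode and Fe²⁺/Fe the anode, E°cell = E°(Cu²⁺/Cu⁺) − E°(Fe²⁺/Fe).
So E°(Fe²⁺/Fe) = E°(Cu²⁺/Cu⁺) − E°cell = (+0.16) − (+0.601) = -0.44 V.

-0.44 V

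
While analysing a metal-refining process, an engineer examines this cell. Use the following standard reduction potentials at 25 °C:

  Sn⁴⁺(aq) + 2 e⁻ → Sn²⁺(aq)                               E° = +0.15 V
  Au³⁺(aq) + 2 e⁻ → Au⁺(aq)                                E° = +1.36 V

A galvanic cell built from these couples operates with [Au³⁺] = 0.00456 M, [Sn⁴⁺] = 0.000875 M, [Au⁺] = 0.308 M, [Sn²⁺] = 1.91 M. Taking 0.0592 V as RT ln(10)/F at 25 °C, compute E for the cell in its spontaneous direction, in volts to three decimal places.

Au³⁺/Au⁺ is the cathode (higher E°), Sn⁴⁺/Sn²⁺ the anode: E°cell = +1.36 − (+0.15) = +1.21 V, n = 2.
Overall: Au³⁺(aq) + Sn²⁺(aq) → Au⁺(aq) + Sn⁴⁺(aq)
Q = [Au⁺]·[Sn⁴⁺] / ([Au³⁺]·[Sn²⁺]); log Q = -1.509.
E = E° − (0.0592/n) log Q = +1.21 − (0.0592/2)(-1.509) = +1.255 V.

+1.255 V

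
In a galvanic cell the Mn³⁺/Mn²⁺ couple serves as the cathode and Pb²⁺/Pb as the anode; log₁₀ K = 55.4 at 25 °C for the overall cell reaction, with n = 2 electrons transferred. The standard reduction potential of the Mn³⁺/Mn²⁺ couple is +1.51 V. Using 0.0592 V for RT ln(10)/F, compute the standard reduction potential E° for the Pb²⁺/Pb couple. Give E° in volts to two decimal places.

E°cell = (0.0592/n)·log K = (0.0592/2)(55.4) = +1.640 V.
Since Mn³⁺/Mn²⁺ is the cathode and Pb²⁺/Pb the anode, E°cell = E°(Mn³⁺/Mn²⁺) − E°(Pb²⁺/Pb).
So E°(Pb²⁺/Pb) = E°(Mn³⁺/Mn²⁺) − E°cell = (+1.51) − (+1.640) = -0.13 V.

-0.13 V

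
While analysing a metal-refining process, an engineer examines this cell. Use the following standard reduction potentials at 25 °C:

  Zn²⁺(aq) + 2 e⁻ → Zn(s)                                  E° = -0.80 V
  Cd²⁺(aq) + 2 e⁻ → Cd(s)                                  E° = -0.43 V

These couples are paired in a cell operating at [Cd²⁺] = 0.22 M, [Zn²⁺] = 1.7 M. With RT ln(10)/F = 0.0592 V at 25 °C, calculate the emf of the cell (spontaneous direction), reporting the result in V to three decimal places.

+0.344 V

Cd²⁺/Cd is the cathode (higher E°), Zn²⁺/Zn the anode: E°cell = -0.43 − (-0.80) = +0.37 V, n = 2.
Overall: Cd²⁺(aq) + Zn(s) → Cd(s) + Zn²⁺(aq)
Q = [Zn²⁺] / ([Cd²⁺]); log Q = 0.888.
E = E° − (0.0592/n) log Q = +0.37 − (0.0592/2)(0.888) = +0.344 V.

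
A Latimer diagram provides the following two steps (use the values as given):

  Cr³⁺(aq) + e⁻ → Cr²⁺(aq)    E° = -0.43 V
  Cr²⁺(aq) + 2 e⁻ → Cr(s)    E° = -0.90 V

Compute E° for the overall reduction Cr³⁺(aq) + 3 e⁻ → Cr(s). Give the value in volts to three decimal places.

-0.743 V

Standard free energies of sequential steps add: ΔG°₃ = ΔG°₁ + ΔG°₂, so n₃E°₃ = n₁E°₁ + n₂E°₂.
E°₃ = (1×-0.43 + 2×-0.90) / 3 = (-2.230) / 3 = -0.743 V.
Simply averaging or adding the two E° values would be wrong; the electron-weighted sum is required.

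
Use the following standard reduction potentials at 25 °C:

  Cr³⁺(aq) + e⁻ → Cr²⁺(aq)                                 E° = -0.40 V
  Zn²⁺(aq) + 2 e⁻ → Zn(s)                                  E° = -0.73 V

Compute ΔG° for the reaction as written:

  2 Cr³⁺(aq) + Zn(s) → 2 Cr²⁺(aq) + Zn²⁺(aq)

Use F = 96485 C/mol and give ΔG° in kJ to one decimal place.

As written, Cr³⁺/Cr²⁺ is reduced (cathode) and Zn²⁺/Zn is oxidised (anode), so E°cell = (-0.40) − (-0.73) = +0.33 V.
Balancing electrons gives n = 2.
ΔG° = −nFE° = −(2)(96485)(+0.33) = -63,680 J = -63.7 kJ.

-63.7 kJ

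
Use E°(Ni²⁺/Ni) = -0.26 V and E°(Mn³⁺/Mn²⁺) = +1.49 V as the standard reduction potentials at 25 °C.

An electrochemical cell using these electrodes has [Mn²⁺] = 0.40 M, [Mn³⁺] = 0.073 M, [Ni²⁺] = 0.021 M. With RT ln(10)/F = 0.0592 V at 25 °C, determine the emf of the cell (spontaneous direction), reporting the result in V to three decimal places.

+1.756 V

Mn³⁺/Mn²⁺ is the cathode (higher E°), Ni²⁺/Ni the anode: E°cell = +1.49 − (-0.26) = +1.75 V, n = 2.
Overall: 2 Mn³⁺(aq) + Ni(s) → 2 Mn²⁺(aq) + Ni²⁺(aq)
Q = [Mn²⁺]^2·[Ni²⁺] / ([Mn³⁺]^2); log Q = -0.200.
E = E° − (0.0592/n) log Q = +1.75 − (0.0592/2)(-0.200) = +1.756 V.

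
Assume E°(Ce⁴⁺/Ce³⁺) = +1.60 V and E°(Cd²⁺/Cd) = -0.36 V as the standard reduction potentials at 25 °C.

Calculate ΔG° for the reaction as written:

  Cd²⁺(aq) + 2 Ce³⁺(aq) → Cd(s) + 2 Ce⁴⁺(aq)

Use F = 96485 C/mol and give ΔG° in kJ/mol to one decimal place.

As written, Cd²⁺/Cd is reduced (cathode) and Ce⁴⁺/Ce³⁺ is oxidised (anode), so E°cell = (-0.36) − (+1.60) = -1.96 V.
Balancing electrons gives n = 2.
ΔG° = −nFE° = −(2)(96485)(-1.96) = 378,221 J = +378.2 kJ/mol.

+378.2 kJ/mol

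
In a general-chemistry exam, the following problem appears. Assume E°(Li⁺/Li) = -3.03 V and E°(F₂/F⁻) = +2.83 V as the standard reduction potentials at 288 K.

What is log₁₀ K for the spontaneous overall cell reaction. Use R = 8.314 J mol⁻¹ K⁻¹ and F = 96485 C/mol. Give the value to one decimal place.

205.1

Cathode: F₂/F⁻; anode: Li⁺/Li. E°cell = (+2.83) − (-3.03) = +5.86 V, with n = 2.
ΔG° = −nFE° = −RT ln K, so ln K = nFE°/(RT) = (2)(96485)(+5.86) / ((8.314)(288)) = 472.264.
log₁₀ K = 472.264 / ln 10 = 205.1.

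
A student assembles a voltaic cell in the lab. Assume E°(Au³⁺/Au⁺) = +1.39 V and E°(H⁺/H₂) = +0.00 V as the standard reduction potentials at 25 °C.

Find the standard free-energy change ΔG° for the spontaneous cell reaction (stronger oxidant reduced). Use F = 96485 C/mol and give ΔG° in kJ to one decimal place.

Au³⁺/Au⁺ (E° = +1.39 V) is the cathode; H⁺/H₂ (E° = +0.00 V) is the anode, so E°cell = +1.39 V.
Balancing electrons gives n = 2 (lcm of 2 and 2).
ΔG° = −nFE° = −(2)(96485)(+1.39) = -268,228 J = -268.2 kJ.

-268.2 kJ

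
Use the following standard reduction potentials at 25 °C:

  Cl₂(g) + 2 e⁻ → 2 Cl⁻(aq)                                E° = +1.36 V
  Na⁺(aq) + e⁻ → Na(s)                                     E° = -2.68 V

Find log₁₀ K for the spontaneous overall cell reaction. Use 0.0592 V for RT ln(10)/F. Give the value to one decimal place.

Cathode: Cl₂/Cl⁻; anode: Na⁺/Na. E°cell = +4.04 V, n = 2.
log K = nE°cell / 0.0592 = (2)(+4.04) / 0.0592 = 136.5.

136.5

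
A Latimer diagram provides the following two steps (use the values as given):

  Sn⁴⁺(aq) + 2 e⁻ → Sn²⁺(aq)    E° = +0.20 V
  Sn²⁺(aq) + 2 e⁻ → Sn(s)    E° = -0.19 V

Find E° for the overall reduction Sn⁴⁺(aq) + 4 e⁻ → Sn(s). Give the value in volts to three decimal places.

Standard free energies of sequential steps add: ΔG°₃ = ΔG°₁ + ΔG°₂, so n₃E°₃ = n₁E°₁ + n₂E°₂.
E°₃ = (2×+0.20 + 2×-0.19) / 4 = (+0.020) / 4 = +0.005 V.

+0.005 V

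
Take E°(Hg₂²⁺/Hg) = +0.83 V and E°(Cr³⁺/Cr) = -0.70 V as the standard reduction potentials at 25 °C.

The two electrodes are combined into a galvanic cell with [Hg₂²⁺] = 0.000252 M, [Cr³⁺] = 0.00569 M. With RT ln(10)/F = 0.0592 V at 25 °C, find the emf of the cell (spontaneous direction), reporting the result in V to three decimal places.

Hg₂²⁺/Hg is the cathode (higher E°), Cr³⁺/Cr the anode: E°cell = +0.83 − (-0.70) = +1.53 V, n = 6.
Overall: 3 Hg₂²⁺(aq) + 2 Cr(s) → 6 Hg(l) + 2 Cr³⁺(aq)
Q = [Cr³⁺]^2 / ([Hg₂²⁺]^3); log Q = 6.306.
E = E° − (0.0592/n) log Q = +1.53 − (0.0592/6)(6.306) = +1.468 V.

+1.468 V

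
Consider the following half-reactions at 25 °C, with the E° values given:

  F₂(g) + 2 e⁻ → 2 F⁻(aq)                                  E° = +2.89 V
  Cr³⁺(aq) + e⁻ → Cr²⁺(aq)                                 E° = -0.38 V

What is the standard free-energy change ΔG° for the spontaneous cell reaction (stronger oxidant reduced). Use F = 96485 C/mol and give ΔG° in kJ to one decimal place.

F₂/F⁻ (E° = +2.89 V) is the cathode; Cr³⁺/Cr²⁺ (E° = -0.38 V) is the anode, so E°cell = +3.27 V.
Balancing electrons gives n = 2 (lcm of 2 and 1).
ΔG° = −nFE° = −(2)(96485)(+3.27) = -631,012 J = -631.0 kJ.

-631.0 kJ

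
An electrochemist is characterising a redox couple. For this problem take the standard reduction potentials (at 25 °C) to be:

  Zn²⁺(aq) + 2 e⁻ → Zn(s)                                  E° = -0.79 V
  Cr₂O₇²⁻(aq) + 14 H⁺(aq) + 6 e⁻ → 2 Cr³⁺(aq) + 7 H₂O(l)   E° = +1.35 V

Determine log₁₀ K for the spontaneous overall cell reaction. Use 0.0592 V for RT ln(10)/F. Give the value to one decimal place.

Cathode: Cr₂O₇²⁻/Cr³⁺; anode: Zn²⁺/Zn. E°cell = +2.14 V, n = 6.
log K = nE°cell / 0.0592 = (6)(+2.14) / 0.0592 = 216.9.

216.9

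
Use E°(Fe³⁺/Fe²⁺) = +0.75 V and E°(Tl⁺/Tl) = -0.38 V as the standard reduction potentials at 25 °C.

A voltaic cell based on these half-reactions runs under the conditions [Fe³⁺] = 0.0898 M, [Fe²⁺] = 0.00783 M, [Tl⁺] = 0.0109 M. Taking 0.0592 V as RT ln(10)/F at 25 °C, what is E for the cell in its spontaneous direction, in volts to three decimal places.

+1.309 V

Fe³⁺/Fe²⁺ is the cathode (higher E°), Tl⁺/Tl the anode: E°cell = +0.75 − (-0.38) = +1.13 V, n = 1.
Overall: Fe³⁺(aq) + Tl(s) → Fe²⁺(aq) + Tl⁺(aq)
Q = [Fe²⁺]·[Tl⁺] / ([Fe³⁺]); log Q = -3.022.
E = E° − (0.0592/n) log Q = +1.13 − (0.0592/1)(-3.022) = +1.309 V.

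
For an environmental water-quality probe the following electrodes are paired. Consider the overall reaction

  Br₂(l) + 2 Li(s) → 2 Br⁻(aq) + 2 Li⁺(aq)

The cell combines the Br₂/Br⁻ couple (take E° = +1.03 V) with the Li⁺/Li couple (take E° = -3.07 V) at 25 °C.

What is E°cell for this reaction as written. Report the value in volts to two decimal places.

+4.10 V

The Br₂/Br⁻ couple has the higher reduction potential, so it is the cathode; Li⁺/Li is oxidised at the anode.
E°cell = E°(cathode) − E°(anode) = (+1.03) − (-3.07) = +4.10 V.
Since E°cell > 0, the reaction is spontaneous under standard conditions.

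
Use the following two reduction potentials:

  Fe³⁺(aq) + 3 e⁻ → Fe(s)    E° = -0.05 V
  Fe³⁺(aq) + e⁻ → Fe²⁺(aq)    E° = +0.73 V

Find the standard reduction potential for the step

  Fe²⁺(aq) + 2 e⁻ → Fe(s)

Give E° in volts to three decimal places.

-0.440 V

Sequential free energies add, so n₃E°₃ = n₁E°₁ + n₂E°₂.
With n₃ = 3, and the known step contributing 1×(+0.73) V, the unknown satisfies 2·E° = 3×(-0.05) − 1×(+0.73) = -0.880.
E° = -0.880 / 2 = -0.440 V.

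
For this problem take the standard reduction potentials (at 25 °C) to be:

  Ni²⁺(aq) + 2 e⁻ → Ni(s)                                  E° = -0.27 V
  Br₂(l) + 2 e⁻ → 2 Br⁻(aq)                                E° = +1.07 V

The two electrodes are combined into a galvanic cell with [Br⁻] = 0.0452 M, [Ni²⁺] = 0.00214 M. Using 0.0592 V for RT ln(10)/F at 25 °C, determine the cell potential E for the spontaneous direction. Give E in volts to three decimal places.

+1.499 V

Br₂/Br⁻ is the cathode (higher E°), Ni²⁺/Ni the anode: E°cell = +1.07 − (-0.27) = +1.34 V, n = 2.
Overall: Br₂(l) + Ni(s) → 2 Br⁻(aq) + Ni²⁺(aq)
Q = [Br⁻]^2·[Ni²⁺]; log Q = -5.359.
E = E° − (0.0592/n) log Q = +1.34 − (0.0592/2)(-5.359) = +1.499 V.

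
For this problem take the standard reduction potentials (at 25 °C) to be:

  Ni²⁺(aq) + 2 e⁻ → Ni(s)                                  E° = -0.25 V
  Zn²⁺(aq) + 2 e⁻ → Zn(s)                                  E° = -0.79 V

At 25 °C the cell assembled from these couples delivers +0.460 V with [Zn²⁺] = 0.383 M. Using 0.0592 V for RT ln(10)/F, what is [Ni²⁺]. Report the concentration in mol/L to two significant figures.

0.00076 M

Ni²⁺/Ni is the cathode, Zn²⁺/Zn the anode: E°cell = +0.54 V, n = 2.
Overall reaction: Ni²⁺(aq) + Zn(s) → Ni(s) + Zn²⁺(aq); Q = [Zn²⁺]^1/[Ni²⁺]^1.
From E = E° − (0.0592/n) log Q: log Q = (E° − E)·n/0.0592 = (+0.54 − (+0.460))·2/0.0592 = 2.7027.
So 1·log[Ni²⁺] = 1·log(0.383) − log Q = -0.4168 − (2.7027) = -3.1195; [Ni²⁺] = 10^(-3.1195) ≈ 0.00076 M.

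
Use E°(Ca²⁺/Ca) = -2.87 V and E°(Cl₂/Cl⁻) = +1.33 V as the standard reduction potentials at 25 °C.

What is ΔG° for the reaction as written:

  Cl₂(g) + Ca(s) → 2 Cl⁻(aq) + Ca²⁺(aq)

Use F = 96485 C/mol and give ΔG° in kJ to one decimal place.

As written, Cl₂/Cl⁻ is reduced (cathode) and Ca²⁺/Ca is oxidised (anode), so E°cell = (+1.33) − (-2.87) = +4.20 V.
Balancing electrons gives n = 2.
ΔG° = −nFE° = −(2)(96485)(+4.20) = -810,474 J = -810.5 kJ.

-810.5 kJ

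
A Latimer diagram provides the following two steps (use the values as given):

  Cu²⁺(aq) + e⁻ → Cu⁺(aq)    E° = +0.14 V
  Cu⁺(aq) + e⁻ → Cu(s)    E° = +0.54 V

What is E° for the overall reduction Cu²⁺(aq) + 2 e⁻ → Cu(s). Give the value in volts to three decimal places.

+0.340 V

Standard free energies of sequential steps add: ΔG°₃ = ΔG°₁ + ΔG°₂, so n₃E°₃ = n₁E°₁ + n₂E°₂.
E°₃ = (1×+0.14 + 1×+0.54) / 2 = (+0.680) / 2 = +0.340 V.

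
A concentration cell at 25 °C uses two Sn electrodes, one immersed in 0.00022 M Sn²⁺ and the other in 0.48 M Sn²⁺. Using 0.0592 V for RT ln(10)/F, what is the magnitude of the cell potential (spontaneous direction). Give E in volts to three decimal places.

For a concentration cell E°cell = 0. The 0.48 M side is the cathode (reduction is favoured where [Sn²⁺] is higher).
With n = 2, E = −(0.0592/2) log([Sn²⁺]ₐₙ/[Sn²⁺]꜀ₐₜ) = −(0.0592/2) log(0.00022/0.48) = −(0.0592/2)(-3.339) = +0.099 V.

+0.099 V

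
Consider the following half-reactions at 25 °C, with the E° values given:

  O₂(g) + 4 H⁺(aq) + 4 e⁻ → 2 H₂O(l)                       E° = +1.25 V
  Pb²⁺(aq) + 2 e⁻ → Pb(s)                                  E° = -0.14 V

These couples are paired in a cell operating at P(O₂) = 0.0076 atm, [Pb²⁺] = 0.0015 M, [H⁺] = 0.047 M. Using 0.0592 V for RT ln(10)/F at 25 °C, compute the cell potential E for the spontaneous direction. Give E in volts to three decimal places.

O₂/H₂O is the cathode (higher E°), Pb²⁺/Pb the anode: E°cell = +1.25 − (-0.14) = +1.39 V, n = 4.
Overall: O₂(g) + 4 H⁺(aq) + 2 Pb(s) → 2 H₂O(l) + 2 Pb²⁺(aq)
Q = [Pb²⁺]^2 / (P(O₂)·[H⁺]^4); log Q = 1.783.
E = E° − (0.0592/n) log Q = +1.39 − (0.0592/4)(1.783) = +1.364 V.

+1.364 V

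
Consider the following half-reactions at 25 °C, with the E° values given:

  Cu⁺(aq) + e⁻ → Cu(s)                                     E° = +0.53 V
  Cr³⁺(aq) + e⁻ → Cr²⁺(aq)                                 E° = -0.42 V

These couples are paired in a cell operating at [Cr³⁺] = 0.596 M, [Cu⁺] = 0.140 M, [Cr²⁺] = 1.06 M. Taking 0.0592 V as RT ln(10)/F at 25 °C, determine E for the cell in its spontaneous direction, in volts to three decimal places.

Cu⁺/Cu is the cathode (higher E°), Cr³⁺/Cr²⁺ the anode: E°cell = +0.53 − (-0.42) = +0.95 V, n = 1.
Overall: Cu⁺(aq) + Cr²⁺(aq) → Cu(s) + Cr³⁺(aq)
Q = [Cr³⁺] / ([Cu⁺]·[Cr²⁺]); log Q = 0.604.
E = E° − (0.0592/n) log Q = +0.95 − (0.0592/1)(0.604) = +0.914 V.

+0.914 V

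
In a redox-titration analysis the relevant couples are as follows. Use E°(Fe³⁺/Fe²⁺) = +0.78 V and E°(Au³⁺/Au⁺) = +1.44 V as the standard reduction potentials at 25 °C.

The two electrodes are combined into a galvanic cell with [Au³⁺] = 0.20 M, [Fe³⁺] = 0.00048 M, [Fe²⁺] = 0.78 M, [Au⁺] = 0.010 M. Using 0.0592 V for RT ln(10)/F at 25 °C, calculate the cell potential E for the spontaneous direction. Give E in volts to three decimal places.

+0.889 V

Au³⁺/Au⁺ is the cathode (higher E°), Fe³⁺/Fe²⁺ the anode: E°cell = +1.44 − (+0.78) = +0.66 V, n = 2.
Overall: Au³⁺(aq) + 2 Fe²⁺(aq) → Au⁺(aq) + 2 Fe³⁺(aq)
Q = [Au⁺]·[Fe³⁺]^2 / ([Au³⁺]·[Fe²⁺]^2); log Q = -7.723.
E = E° − (0.0592/n) log Q = +0.66 − (0.0592/2)(-7.723) = +0.889 V.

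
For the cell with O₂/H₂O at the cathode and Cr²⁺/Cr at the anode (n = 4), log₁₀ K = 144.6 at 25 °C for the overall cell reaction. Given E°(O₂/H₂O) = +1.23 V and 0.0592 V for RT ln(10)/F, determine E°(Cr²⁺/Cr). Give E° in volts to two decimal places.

E°cell = (0.0592/n)·log K = (0.0592/4)(144.6) = +2.140 V.
Since O₂/H₂O is the cathode and Cr²⁺/Cr the anode, E°cell = E°(O₂/H₂O) − E°(Cr²⁺/Cr).
So E°(Cr²⁺/Cr) = E°(O₂/H₂O) − E°cell = (+1.23) − (+2.140) = -0.91 V.

-0.91 V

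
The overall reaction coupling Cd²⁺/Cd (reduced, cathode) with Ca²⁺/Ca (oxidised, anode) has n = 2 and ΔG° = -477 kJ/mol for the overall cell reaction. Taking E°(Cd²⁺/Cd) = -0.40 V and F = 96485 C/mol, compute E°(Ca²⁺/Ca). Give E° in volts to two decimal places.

-2.87 V

E°cell = −ΔG°/(nF) = −(-477×10³)/((2)(96485)) = +2.472 V.
Since Cd²⁺/Cd is the cathode and Ca²⁺/Ca the anode, E°cell = E°(Cd²⁺/Cd) − E°(Ca²⁺/Ca).
So E°(Ca²⁺/Ca) = E°(Cd²⁺/Cd) − E°cell = (-0.40) − (+2.472) = -2.87 V.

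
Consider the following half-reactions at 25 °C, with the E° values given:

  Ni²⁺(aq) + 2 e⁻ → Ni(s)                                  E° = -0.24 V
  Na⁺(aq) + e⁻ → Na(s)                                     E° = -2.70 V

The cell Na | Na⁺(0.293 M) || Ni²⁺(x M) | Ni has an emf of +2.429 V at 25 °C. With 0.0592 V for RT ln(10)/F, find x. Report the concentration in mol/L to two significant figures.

0.0077 M

Ni²⁺/Ni is the cathode, Na⁺/Na the anode: E°cell = +2.46 V, n = 2.
Overall reaction: Ni²⁺(aq) + 2 Na(s) → Ni(s) + 2 Na⁺(aq); Q = [Na⁺]^2/[Ni²⁺]^1.
From E = E° − (0.0592/n) log Q: log Q = (E° − E)·n/0.0592 = (+2.46 − (+2.429))·2/0.0592 = 1.0473.
So 1·log[Ni²⁺] = 2·log(0.293) − log Q = -1.0663 − (1.0473) = -2.1136; [Ni²⁺] = 10^(-2.1136) ≈ 0.0077 M.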